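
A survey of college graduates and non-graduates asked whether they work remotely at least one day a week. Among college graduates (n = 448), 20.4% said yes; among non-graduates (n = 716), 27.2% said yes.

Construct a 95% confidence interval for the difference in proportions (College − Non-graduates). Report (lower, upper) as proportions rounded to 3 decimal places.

Each SE is √(p̂(1−p̂)/n): √(0.2040·0.7960/448) = 0.01904 and √(0.2720·0.7280/716) = 0.01663.
SE(p̂₁ − p̂₂) = √(SE₁² + SE₂²) = √(0.0003625216 + 0.0002765569) = 0.02528, since the two samples are independent.
At 95% confidence z* = 1.960; margin = 1.960 × 0.02528 = 0.04955.
The difference is 0.2040 − 0.2720 = -0.0680, so the interval is -0.0680 ± 0.04955 = (-0.118, -0.018).

(-0.118, -0.018)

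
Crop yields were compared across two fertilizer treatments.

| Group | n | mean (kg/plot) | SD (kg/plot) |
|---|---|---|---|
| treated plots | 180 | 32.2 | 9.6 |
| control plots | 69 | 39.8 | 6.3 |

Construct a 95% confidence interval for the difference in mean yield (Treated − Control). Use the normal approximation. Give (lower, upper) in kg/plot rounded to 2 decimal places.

Standard errors of each mean: 9.6/√180 = 0.7155 and 6.3/√69 = 0.7584.
SE(x̄₁ − x̄₂) = √(0.7155² + 0.7584²) = 1.0426 for independent samples with unequal variances.
With z* = 1.960, the margin is 1.960 × 1.0426 = 2.0435.
x̄₁ − x̄₂ = 32.2 − 39.8 = -7.6000; the interval is -7.6000 ± 2.0435 = (-9.64, -5.56).

(-9.64, -5.56)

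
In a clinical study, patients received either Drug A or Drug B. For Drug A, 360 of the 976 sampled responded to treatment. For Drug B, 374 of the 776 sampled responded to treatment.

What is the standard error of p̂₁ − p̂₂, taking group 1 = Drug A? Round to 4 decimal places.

p̂₁ = 360/976 = 0.3689 and p̂₂ = 374/776 = 0.4820.
SE₁ = √(p̂₁(1−p̂₁)/n₁) = √(0.3689·0.6311/976) = 0.01544; SE₂ = √(0.4820·0.5180/776) = 0.01794.
Independent samples: SE of the difference = √(SE₁² + SE₂²) = √(0.0002383936 + 0.0003218436) = 0.02367.

0.0237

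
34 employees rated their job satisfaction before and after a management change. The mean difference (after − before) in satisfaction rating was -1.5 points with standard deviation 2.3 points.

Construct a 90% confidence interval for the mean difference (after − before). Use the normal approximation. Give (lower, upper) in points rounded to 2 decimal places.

Paired design: SE = s_d/√n = 2.3/√34 = 0.3944.
z* = 1.645; margin of error = 1.645 × 0.3944 = 0.6488.
-1.5 ± 0.6488 → (-2.15, -0.85).

(-2.15, -0.85)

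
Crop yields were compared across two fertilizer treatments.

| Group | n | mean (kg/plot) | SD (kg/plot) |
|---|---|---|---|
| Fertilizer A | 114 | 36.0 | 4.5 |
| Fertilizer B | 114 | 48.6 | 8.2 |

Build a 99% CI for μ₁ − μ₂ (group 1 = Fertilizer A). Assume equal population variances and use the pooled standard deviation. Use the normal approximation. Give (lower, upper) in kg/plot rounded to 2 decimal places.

(-14.86, -10.34)

s_p = √[((n₁−1)s₁² + (n₂−1)s₂²)/(n₁+n₂−2)] = √[(113·4.5² + 113·8.2²)/226] = 6.6140.
SE = 6.6140·√(1/114 + 1/114) = 0.8760.
With z* = 2.576, margin = 2.576 × 0.8760 = 2.2566.
x̄₁ − x̄₂ = 36.0 − 48.6 = -12.6000; interval -12.6000 ± 2.2566 = (-14.86, -10.34).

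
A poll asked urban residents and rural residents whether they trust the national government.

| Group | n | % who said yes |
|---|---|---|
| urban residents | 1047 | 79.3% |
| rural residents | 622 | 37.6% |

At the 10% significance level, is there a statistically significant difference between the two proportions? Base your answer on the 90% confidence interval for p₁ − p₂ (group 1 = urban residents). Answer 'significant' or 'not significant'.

significant

The two standard errors are √(0.7930×0.2070/1047) = 0.01252 and √(0.3760×0.6240/622) = 0.01942.
Because the samples are independent, SE_diff = √(0.01252² + 0.01942²) = 0.02311.
Using z* = 1.645 for 90%, ME = 1.645 × 0.02311 = 0.03802.
p̂₁ − p̂₂ = 0.4170; interval 0.4170 ± 0.03802 gives (0.37898, 0.45502).
The interval (0.37898, 0.45502) does not contain 0, so the difference is significant.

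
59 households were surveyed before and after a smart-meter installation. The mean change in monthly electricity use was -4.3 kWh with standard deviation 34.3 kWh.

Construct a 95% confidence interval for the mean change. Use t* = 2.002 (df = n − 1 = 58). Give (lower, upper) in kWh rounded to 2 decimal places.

(-13.24, 4.64)

This is a matched-pairs design, so SE = s_d/√n = 34.3/√59 = 4.4655.
Margin = 2.002 × 4.4655 = 8.9399; the interval is -4.3 ± 8.9399 = (-13.24, 4.64).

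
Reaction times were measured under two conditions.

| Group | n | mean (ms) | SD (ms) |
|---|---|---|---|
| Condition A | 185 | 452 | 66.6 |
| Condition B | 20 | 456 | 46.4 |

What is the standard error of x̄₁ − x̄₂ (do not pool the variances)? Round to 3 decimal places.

Per-group SEs: s₁/√n₁ = 66.6/√185 = 4.8965, s₂/√n₂ = 46.4/√20 = 10.3754.
Unpooled SE of the difference: √(23.97571225 + 107.64892516) = 11.4728.

11.473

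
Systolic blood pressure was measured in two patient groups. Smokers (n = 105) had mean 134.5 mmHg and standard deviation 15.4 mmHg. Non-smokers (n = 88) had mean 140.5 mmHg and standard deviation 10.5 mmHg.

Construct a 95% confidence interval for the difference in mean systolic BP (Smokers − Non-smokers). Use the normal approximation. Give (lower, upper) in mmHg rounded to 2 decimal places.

(-9.67, -2.33)

Standard errors of each mean: 15.4/√105 = 1.5029 and 10.5/√88 = 1.1193.
SE(x̄₁ − x̄₂) = √(1.5029² + 1.1193²) = 1.8739 for independent samples with unequal variances.
With z* = 1.960, the margin is 1.960 × 1.8739 = 3.6728.
x̄₁ − x̄₂ = 134.5 − 140.5 = -6.0000; the interval is -6.0000 ± 3.6728 = (-9.67, -2.33).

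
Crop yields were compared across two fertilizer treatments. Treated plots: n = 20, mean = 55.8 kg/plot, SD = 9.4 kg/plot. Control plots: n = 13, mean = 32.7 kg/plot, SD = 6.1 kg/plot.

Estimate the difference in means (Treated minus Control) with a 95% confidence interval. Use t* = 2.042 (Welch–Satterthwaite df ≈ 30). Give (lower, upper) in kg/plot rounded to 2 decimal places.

Per-group SEs: s₁/√n₁ = 9.4/√20 = 2.1019, s₂/√n₂ = 6.1/√13 = 1.6918.
Unpooled SE of the difference: √(4.41798361 + 2.86218724) = 2.6982.
Margin of error = t* · SE = 2.042 × 2.6982 = 5.5097.
x̄₁ − x̄₂ = 55.8 − 32.7 = 23.1000.
CI: 23.1000 ± 5.5097 = (17.59, 28.61).

(17.59, 28.61)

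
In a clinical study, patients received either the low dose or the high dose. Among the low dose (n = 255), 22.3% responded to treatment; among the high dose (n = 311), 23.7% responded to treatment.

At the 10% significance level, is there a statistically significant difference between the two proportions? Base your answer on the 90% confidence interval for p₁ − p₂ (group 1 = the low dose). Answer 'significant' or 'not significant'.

not significant

Each SE is √(p̂(1−p̂)/n): √(0.2230·0.7770/255) = 0.02607 and √(0.2370·0.7630/311) = 0.02411.
SE(p̂₁ − p̂₂) = √(SE₁² + SE₂²) = √(0.0006796449 + 0.0005812921) = 0.03551, since the two samples are independent.
At 90% confidence z* = 1.645; margin = 1.645 × 0.03551 = 0.05841.
The difference is 0.2230 − 0.2370 = -0.0140, so the interval is -0.0140 ± 0.05841 = (-0.07241, 0.04441).
The interval (-0.07241, 0.04441) contains 0, so the difference is not significant.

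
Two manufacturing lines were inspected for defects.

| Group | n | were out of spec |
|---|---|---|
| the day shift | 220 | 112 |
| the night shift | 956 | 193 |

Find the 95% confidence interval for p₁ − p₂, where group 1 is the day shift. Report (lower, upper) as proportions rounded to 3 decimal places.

First, p̂₁ = 112/220 = 0.5091; p̂₂ = 193/956 = 0.2019.
The two standard errors are √(0.5091×0.4909/220) = 0.03370 and √(0.2019×0.7981/956) = 0.01298.
Because the samples are independent, SE_diff = √(0.03370² + 0.01298²) = 0.03611.
Using z* = 1.960 for 95%, ME = 1.960 × 0.03611 = 0.07078.
p̂₁ − p̂₂ = 0.3072; interval 0.3072 ± 0.07078 gives (0.236, 0.378).

(0.236, 0.378)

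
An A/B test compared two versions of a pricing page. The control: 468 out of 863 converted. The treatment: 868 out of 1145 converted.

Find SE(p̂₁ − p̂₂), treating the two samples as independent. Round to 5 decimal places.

0.02116

p̂₁ = 468/863 = 0.5423 and p̂₂ = 868/1145 = 0.7581.
SE₁ = √(p̂₁(1−p̂₁)/n₁) = √(0.5423·0.4577/863) = 0.01696; SE₂ = √(0.7581·0.2419/1145) = 0.01266.
Independent samples: SE of the difference = √(SE₁² + SE₂²) = √(0.0002876416 + 0.0001602756) = 0.02116.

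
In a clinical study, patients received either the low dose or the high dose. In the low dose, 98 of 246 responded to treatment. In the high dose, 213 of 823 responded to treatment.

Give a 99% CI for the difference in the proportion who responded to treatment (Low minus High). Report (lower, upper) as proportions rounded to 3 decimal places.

First, p̂₁ = 98/246 = 0.3984; p̂₂ = 213/823 = 0.2588.
The two standard errors are √(0.3984×0.6016/246) = 0.03121 and √(0.2588×0.7412/823) = 0.01527.
Because the samples are independent, SE_diff = √(0.03121² + 0.01527²) = 0.03475.
Using z* = 2.576 for 99%, ME = 2.576 × 0.03475 = 0.08952.
p̂₁ − p̂₂ = 0.1396; interval 0.1396 ± 0.08952 gives (0.050, 0.229).

(0.050, 0.229)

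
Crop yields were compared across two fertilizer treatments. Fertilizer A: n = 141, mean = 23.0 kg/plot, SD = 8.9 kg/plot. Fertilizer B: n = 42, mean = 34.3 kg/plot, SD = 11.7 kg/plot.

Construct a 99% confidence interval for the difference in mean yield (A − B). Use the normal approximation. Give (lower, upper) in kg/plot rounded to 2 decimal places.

(-16.34, -6.26)

Per-group SEs: s₁/√n₁ = 8.9/√141 = 0.7495, s₂/√n₂ = 11.7/√42 = 1.8053.
Unpooled SE of the difference: √(0.56175025 + 3.25910809) = 1.9547.
Margin of error = z* · SE = 2.576 × 1.9547 = 5.0353.
x̄₁ − x̄₂ = 23.0 − 34.3 = -11.3000.
CI: -11.3000 ± 5.0353 = (-16.34, -6.26).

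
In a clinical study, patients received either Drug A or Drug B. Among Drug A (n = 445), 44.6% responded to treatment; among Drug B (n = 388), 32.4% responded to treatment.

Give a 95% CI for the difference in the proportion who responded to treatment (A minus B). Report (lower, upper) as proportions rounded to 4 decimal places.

(0.0564, 0.1876)

Each SE is √(p̂(1−p̂)/n): √(0.4460·0.5540/445) = 0.02356 and √(0.3240·0.6760/388) = 0.02376.
SE(p̂₁ − p̂₂) = √(SE₁² + SE₂²) = √(0.0005550736 + 0.0005645376) = 0.03346, since the two samples are independent.
At 95% confidence z* = 1.960; margin = 1.960 × 0.03346 = 0.06558.
The difference is 0.4460 − 0.3240 = 0.1220, so the interval is 0.1220 ± 0.06558 = (0.0564, 0.1876).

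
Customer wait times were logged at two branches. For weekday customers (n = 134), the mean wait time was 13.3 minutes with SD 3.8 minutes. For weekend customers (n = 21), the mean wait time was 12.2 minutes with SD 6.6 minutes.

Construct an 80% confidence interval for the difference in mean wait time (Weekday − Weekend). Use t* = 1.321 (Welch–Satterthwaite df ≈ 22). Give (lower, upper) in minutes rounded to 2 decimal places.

SE₁ = s₁/√n₁ = 3.8/√134 = 0.3283; SE₂ = 6.6/√21 = 1.4402.
Independent samples, unequal variances: SE_diff = √(SE₁² + SE₂²) = √(0.10778089 + 2.07417604) = 1.4771.
t* = 1.321, so margin of error = 1.321 × 1.4771 = 1.9512.
Difference in means = 13.3 − 12.2 = 1.1000.
1.1000 ± 1.9512 → (-0.85, 3.05).

(-0.85, 3.05)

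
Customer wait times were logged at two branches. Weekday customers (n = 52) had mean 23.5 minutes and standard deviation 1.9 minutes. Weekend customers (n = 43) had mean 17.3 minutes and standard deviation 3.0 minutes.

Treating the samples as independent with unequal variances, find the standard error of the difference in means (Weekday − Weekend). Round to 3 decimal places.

0.528

Per-group SEs: s₁/√n₁ = 1.9/√52 = 0.2635, s₂/√n₂ = 3.0/√43 = 0.4575.
Unpooled SE of the difference: √(0.06943225 + 0.20930625) = 0.5280.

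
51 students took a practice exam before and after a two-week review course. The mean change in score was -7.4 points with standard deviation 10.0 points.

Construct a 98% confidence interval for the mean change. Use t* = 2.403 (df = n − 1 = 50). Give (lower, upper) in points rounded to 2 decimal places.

(-10.76, -4.04)

This is a matched-pairs design, so SE = s_d/√n = 10.0/√51 = 1.4003.
Margin = 2.403 × 1.4003 = 3.3649; the interval is -7.4 ± 3.3649 = (-10.76, -4.04).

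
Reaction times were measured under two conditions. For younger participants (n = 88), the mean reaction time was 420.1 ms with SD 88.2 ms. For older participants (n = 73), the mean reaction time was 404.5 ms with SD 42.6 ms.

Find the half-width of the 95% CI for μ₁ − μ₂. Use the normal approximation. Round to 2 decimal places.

20.86

Per-group SEs: s₁/√n₁ = 88.2/√88 = 9.4022, s₂/√n₂ = 42.6/√73 = 4.9860.
Unpooled SE of the difference: √(88.40136484 + 24.860196) = 10.6424.
Margin of error = z* · SE = 1.960 × 10.6424 = 20.8591.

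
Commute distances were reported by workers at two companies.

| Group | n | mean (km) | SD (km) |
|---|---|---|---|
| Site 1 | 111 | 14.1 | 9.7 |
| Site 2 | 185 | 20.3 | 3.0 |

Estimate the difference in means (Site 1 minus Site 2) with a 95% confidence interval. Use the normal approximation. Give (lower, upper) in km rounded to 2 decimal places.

Standard errors of each mean: 9.7/√111 = 0.9207 and 3.0/√185 = 0.2206.
SE(x̄₁ − x̄₂) = √(0.9207² + 0.2206²) = 0.9468 for independent samples with unequal variances.
With z* = 1.960, the margin is 1.960 × 0.9468 = 1.8557.
x̄₁ − x̄₂ = 14.1 − 20.3 = -6.2000; the interval is -6.2000 ± 1.8557 = (-8.06, -4.34).

(-8.06, -4.34)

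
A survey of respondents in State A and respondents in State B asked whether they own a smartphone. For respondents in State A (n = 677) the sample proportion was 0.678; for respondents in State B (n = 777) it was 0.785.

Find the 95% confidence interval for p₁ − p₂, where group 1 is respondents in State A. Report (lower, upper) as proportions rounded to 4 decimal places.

SE₁ = √(p̂₁(1−p̂₁)/n₁) = √(0.6780·0.3220/677) = 0.01796; SE₂ = √(0.7850·0.2150/777) = 0.01474.
Independent samples: SE of the difference = √(SE₁² + SE₂²) = √(0.0003225616 + 0.0002172676) = 0.02323.
z* for 95% confidence is 1.960, so the margin of error is 1.960 × 0.02323 = 0.04553.
Point estimate p̂₁ − p̂₂ = 0.6780 − 0.7850 = -0.1070.
-0.1070 ± 0.04553 → (-0.1525, -0.0615).

(-0.1525, -0.0615)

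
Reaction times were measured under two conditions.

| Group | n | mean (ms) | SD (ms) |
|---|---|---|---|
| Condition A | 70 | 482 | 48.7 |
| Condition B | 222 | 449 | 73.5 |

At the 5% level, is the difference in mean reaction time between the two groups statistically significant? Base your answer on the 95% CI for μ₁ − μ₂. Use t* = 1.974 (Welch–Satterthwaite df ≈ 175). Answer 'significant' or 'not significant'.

significant

Per-group SEs: s₁/√n₁ = 48.7/√70 = 5.8208, s₂/√n₂ = 73.5/√222 = 4.9330.
Unpooled SE of the difference: √(33.88171264 + 24.334489) = 7.6300.
Margin of error = t* · SE = 1.974 × 7.6300 = 15.0616.
x̄₁ − x̄₂ = 482 − 449 = 33.0000.
CI: 33.0000 ± 15.0616 = (17.9384, 48.0616).
The interval (17.9384, 48.0616) does not contain 0, so the difference is significant.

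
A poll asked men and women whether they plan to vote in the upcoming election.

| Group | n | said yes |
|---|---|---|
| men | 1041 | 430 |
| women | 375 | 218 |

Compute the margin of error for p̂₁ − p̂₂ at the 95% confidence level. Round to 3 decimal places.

First, p̂₁ = 430/1041 = 0.4131; p̂₂ = 218/375 = 0.5813.
The two standard errors are √(0.4131×0.5869/1041) = 0.01526 and √(0.5813×0.4187/375) = 0.02548.
Because the samples are independent, SE_diff = √(0.01526² + 0.02548²) = 0.02970.
Using z* = 1.960 for 95%, ME = 1.960 × 0.02970 = 0.05821.

0.058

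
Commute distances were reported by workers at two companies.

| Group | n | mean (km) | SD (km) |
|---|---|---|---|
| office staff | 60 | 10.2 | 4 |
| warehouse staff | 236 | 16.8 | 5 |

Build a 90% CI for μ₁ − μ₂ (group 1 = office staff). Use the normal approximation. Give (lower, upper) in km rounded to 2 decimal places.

Per-group SEs: s₁/√n₁ = 4/√60 = 0.5164, s₂/√n₂ = 5/√236 = 0.3255.
Unpooled SE of the difference: √(0.26666896 + 0.10595025) = 0.6104.
Margin of error = z* · SE = 1.645 × 0.6104 = 1.0041.
x̄₁ − x̄₂ = 10.2 − 16.8 = -6.6000.
CI: -6.6000 ± 1.0041 = (-7.60, -5.60).

(-7.60, -5.60)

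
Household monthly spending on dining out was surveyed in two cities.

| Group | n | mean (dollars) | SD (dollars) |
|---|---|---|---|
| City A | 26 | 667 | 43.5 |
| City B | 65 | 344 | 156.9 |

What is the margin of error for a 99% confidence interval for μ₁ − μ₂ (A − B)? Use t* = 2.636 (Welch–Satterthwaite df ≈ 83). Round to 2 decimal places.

Standard errors of each mean: 43.5/√26 = 8.5311 and 156.9/√65 = 19.4610.
SE(x̄₁ − x̄₂) = √(8.5311² + 19.4610²) = 21.2488 for independent samples with unequal variances.
With t* = 2.636, the margin is 2.636 × 21.2488 = 56.0118.

56.01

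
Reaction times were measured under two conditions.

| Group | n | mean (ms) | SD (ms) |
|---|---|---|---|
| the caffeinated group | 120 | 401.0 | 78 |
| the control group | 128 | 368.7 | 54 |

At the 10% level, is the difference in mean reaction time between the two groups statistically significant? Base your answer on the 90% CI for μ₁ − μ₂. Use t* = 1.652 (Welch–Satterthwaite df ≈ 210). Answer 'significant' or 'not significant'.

Per-group SEs: s₁/√n₁ = 78/√120 = 7.1204, s₂/√n₂ = 54/√128 = 4.7730.
Unpooled SE of the difference: √(50.70009616 + 22.781529) = 8.5721.
Margin of error = t* · SE = 1.652 × 8.5721 = 14.1611.
x̄₁ − x̄₂ = 401.0 − 368.7 = 32.3000.
CI: 32.3000 ± 14.1611 = (18.1389, 46.4611).
The interval (18.1389, 46.4611) does not contain 0, so the difference is significant.

significant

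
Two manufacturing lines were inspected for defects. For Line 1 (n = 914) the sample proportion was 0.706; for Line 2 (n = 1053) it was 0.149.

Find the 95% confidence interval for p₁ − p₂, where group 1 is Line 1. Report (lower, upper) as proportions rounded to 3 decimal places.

Each SE is √(p̂(1−p̂)/n): √(0.7060·0.2940/914) = 0.01507 and √(0.1490·0.8510/1053) = 0.01097.
SE(p̂₁ − p̂₂) = √(SE₁² + SE₂²) = √(0.0002271049 + 0.0001203409) = 0.01864, since the two samples are independent.
At 95% confidence z* = 1.960; margin = 1.960 × 0.01864 = 0.03653.
The difference is 0.7060 − 0.1490 = 0.5570, so the interval is 0.5570 ± 0.03653 = (0.520, 0.594).

(0.520, 0.594)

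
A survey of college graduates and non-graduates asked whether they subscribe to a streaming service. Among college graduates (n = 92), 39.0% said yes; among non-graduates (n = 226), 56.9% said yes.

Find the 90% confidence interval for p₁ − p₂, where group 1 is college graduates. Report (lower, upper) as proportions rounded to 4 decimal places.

Each SE is √(p̂(1−p̂)/n): √(0.3900·0.6100/92) = 0.05085 and √(0.5690·0.4310/226) = 0.03294.
SE(p̂₁ − p̂₂) = √(SE₁² + SE₂²) = √(0.0025857225 + 0.0010850436) = 0.06059, since the two samples are independent.
At 90% confidence z* = 1.645; margin = 1.645 × 0.06059 = 0.09967.
The difference is 0.3900 − 0.5690 = -0.1790, so the interval is -0.1790 ± 0.09967 = (-0.2787, -0.0793).

(-0.2787, -0.0793)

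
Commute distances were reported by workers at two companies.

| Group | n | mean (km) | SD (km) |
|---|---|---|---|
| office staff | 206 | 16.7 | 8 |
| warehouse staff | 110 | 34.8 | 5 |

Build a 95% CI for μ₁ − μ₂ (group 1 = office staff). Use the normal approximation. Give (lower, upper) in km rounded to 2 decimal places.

Per-group SEs: s₁/√n₁ = 8/√206 = 0.5574, s₂/√n₂ = 5/√110 = 0.4767.
Unpooled SE of the difference: √(0.31069476 + 0.22724289) = 0.7334.
Margin of error = z* · SE = 1.960 × 0.7334 = 1.4375.
x̄₁ − x̄₂ = 16.7 − 34.8 = -18.1000.
CI: -18.1000 ± 1.4375 = (-19.54, -16.66).

(-19.54, -16.66)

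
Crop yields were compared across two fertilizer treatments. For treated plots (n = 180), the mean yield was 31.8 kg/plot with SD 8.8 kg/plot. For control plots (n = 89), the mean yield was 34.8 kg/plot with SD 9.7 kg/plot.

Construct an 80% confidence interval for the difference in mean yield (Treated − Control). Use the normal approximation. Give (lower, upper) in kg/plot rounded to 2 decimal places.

(-4.56, -1.44)

SE₁ = s₁/√n₁ = 8.8/√180 = 0.6559; SE₂ = 9.7/√89 = 1.0282.
Independent samples, unequal variances: SE_diff = √(SE₁² + SE₂²) = √(0.43020481 + 1.05719524) = 1.2196.
z* = 1.282, so margin of error = 1.282 × 1.2196 = 1.5635.
Difference in means = 31.8 − 34.8 = -3.0000.
-3.0000 ± 1.5635 → (-4.56, -1.44).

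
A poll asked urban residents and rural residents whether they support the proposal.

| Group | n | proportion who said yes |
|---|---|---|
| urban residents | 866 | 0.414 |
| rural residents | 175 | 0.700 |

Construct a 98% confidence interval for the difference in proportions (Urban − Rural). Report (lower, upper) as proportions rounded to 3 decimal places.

(-0.375, -0.197)

SE₁ = √(p̂₁(1−p̂₁)/n₁) = √(0.4140·0.5860/866) = 0.01674; SE₂ = √(0.7000·0.3000/175) = 0.03464.
Independent samples: SE of the difference = √(SE₁² + SE₂²) = √(0.0002802276 + 0.0011999296) = 0.03847.
z* for 98% confidence is 2.326, so the margin of error is 2.326 × 0.03847 = 0.08948.
Point estimate p̂₁ − p̂₂ = 0.4140 − 0.7000 = -0.2860.
-0.2860 ± 0.08948 → (-0.375, -0.197).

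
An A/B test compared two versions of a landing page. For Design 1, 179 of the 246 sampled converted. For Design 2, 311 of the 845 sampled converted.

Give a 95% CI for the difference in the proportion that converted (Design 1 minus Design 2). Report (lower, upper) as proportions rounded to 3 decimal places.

(0.295, 0.424)

First, p̂₁ = 179/246 = 0.7276; p̂₂ = 311/845 = 0.3680.
The two standard errors are √(0.7276×0.2724/246) = 0.02838 and √(0.3680×0.6320/845) = 0.01659.
Because the samples are independent, SE_diff = √(0.02838² + 0.01659²) = 0.03287.
Using z* = 1.960 for 95%, ME = 1.960 × 0.03287 = 0.06443.
p̂₁ − p̂₂ = 0.3596; interval 0.3596 ± 0.06443 gives (0.295, 0.424).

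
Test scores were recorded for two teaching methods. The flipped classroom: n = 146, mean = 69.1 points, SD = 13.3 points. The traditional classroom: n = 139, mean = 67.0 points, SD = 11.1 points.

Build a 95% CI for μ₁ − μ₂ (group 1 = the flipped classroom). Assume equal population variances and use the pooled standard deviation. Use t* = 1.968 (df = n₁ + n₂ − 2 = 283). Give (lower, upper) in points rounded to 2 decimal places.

s_p = √[((n₁−1)s₁² + (n₂−1)s₂²)/(n₁+n₂−2)] = √[(145·13.3² + 138·11.1²)/283] = 12.2766.
SE = 12.2766·√(1/146 + 1/139) = 1.4548.
With t* = 1.968, margin = 1.968 × 1.4548 = 2.8630.
x̄₁ − x̄₂ = 69.1 − 67.0 = 2.1000; interval 2.1000 ± 2.8630 = (-0.76, 4.96).

(-0.76, 4.96)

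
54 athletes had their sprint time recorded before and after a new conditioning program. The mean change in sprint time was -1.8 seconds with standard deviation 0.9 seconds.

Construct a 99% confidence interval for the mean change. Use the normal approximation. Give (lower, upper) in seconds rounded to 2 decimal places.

(-2.12, -1.48)

Paired design: SE = s_d/√n = 0.9/√54 = 0.1225.
z* = 2.576; margin of error = 2.576 × 0.1225 = 0.3156.
-1.8 ± 0.3156 → (-2.12, -1.48).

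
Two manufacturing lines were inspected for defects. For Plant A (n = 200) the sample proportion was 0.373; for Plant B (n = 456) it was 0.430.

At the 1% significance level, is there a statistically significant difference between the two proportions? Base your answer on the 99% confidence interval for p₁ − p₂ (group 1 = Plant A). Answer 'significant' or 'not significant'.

not significant

Each SE is √(p̂(1−p̂)/n): √(0.3730·0.6270/200) = 0.03420 and √(0.4300·0.5700/456) = 0.02318.
SE(p̂₁ − p̂₂) = √(SE₁² + SE₂²) = √(0.00116964 + 0.0005373124) = 0.04132, since the two samples are independent.
At 99% confidence z* = 2.576; margin = 2.576 × 0.04132 = 0.10644.
The difference is 0.3730 − 0.4300 = -0.0570, so the interval is -0.0570 ± 0.10644 = (-0.16344, 0.04944).
The interval (-0.16344, 0.04944) contains 0, so the difference is not significant.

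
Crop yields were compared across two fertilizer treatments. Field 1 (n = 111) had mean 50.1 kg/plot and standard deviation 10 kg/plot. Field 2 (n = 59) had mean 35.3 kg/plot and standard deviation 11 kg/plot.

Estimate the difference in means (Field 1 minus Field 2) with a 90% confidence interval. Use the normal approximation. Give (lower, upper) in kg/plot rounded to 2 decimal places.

SE₁ = s₁/√n₁ = 10/√111 = 0.9492; SE₂ = 11/√59 = 1.4321.
Independent samples, unequal variances: SE_diff = √(SE₁² + SE₂²) = √(0.90098064 + 2.05091041) = 1.7181.
z* = 1.645, so margin of error = 1.645 × 1.7181 = 2.8263.
Difference in means = 50.1 − 35.3 = 14.8000.
14.8000 ± 2.8263 → (11.97, 17.63).

(11.97, 17.63)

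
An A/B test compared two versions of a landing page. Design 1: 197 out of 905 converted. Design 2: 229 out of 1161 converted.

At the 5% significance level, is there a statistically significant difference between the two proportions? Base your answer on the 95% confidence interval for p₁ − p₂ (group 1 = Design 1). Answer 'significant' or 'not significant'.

not significant

Sample proportions: 197/905 = 0.2177, 229/1161 = 0.1972.
Each SE is √(p̂(1−p̂)/n): √(0.2177·0.7823/905) = 0.01372 and √(0.1972·0.8028/1161) = 0.01168.
SE(p̂₁ − p̂₂) = √(SE₁² + SE₂²) = √(0.0001882384 + 0.0001364224) = 0.01802, since the two samples are independent.
At 95% confidence z* = 1.960; margin = 1.960 × 0.01802 = 0.03532.
The difference is 0.2177 − 0.1972 = 0.0205, so the interval is 0.0205 ± 0.03532 = (-0.01482, 0.05582).
The interval (-0.01482, 0.05582) contains 0, so the difference is not significant.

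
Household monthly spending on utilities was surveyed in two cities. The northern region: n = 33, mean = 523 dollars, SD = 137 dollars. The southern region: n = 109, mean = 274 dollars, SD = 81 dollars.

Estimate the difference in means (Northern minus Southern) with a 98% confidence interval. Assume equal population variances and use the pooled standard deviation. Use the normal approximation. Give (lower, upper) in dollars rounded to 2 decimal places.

s_p = √[((n₁−1)s₁² + (n₂−1)s₂²)/(n₁+n₂−2)] = √[(32·137² + 108·81²)/140] = 96.7026.
SE = 96.7026·√(1/33 + 1/109) = 19.2137.
With z* = 2.326, margin = 2.326 × 19.2137 = 44.6911.
x̄₁ − x̄₂ = 523 − 274 = 249.0000; interval 249.0000 ± 44.6911 = (204.31, 293.69).

(204.31, 293.69)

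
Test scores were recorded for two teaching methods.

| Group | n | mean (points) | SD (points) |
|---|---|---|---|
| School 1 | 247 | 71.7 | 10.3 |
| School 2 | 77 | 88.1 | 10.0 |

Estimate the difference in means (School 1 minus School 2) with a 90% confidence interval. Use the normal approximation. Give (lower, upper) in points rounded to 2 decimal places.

(-18.56, -14.24)

Standard errors of each mean: 10.3/√247 = 0.6554 and 10.0/√77 = 1.1396.
SE(x̄₁ − x̄₂) = √(0.6554² + 1.1396²) = 1.3146 for independent samples with unequal variances.
With z* = 1.645, the margin is 1.645 × 1.3146 = 2.1625.
x̄₁ − x̄₂ = 71.7 − 88.1 = -16.4000; the interval is -16.4000 ± 2.1625 = (-18.56, -14.24).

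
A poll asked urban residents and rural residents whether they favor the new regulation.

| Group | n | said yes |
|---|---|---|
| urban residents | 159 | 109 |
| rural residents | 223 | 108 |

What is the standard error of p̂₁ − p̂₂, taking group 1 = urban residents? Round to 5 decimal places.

0.04976

First, p̂₁ = 109/159 = 0.6855; p̂₂ = 108/223 = 0.4843.
The two standard errors are √(0.6855×0.3145/159) = 0.03682 and √(0.4843×0.5157/223) = 0.03347.
Because the samples are independent, SE_diff = √(0.03682² + 0.03347²) = 0.04976.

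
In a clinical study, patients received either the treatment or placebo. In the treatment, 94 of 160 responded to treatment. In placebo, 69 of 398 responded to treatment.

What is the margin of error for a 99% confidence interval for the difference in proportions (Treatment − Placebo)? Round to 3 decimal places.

0.112

p̂₁ = 94/160 = 0.5875 and p̂₂ = 69/398 = 0.1734.
SE₁ = √(p̂₁(1−p̂₁)/n₁) = √(0.5875·0.4125/160) = 0.03892; SE₂ = √(0.1734·0.8266/398) = 0.01898.
Independent samples: SE of the difference = √(SE₁² + SE₂²) = √(0.0015147664 + 0.0003602404) = 0.04330.
z* for 99% confidence is 2.576, so the margin of error is 2.576 × 0.04330 = 0.11154.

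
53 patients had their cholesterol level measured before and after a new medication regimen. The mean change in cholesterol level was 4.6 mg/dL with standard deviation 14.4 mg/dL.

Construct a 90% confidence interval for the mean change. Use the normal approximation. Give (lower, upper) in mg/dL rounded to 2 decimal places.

Paired design: SE = s_d/√n = 14.4/√53 = 1.9780.
z* = 1.645; margin of error = 1.645 × 1.9780 = 3.2538.
4.6 ± 3.2538 → (1.35, 7.85).

(1.35, 7.85)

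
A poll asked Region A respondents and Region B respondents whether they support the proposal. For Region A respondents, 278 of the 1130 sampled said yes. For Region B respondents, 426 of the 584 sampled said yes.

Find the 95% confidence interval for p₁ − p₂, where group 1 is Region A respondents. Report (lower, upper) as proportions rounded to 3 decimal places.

(-0.527, -0.440)

First, p̂₁ = 278/1130 = 0.2460; p̂₂ = 426/584 = 0.7295.
The two standard errors are √(0.2460×0.7540/1130) = 0.01281 and √(0.7295×0.2705/584) = 0.01838.
Because the samples are independent, SE_diff = √(0.01281² + 0.01838²) = 0.02240.
Using z* = 1.960 for 95%, ME = 1.960 × 0.02240 = 0.04390.
p̂₁ − p̂₂ = -0.4835; interval -0.4835 ± 0.04390 gives (-0.527, -0.440).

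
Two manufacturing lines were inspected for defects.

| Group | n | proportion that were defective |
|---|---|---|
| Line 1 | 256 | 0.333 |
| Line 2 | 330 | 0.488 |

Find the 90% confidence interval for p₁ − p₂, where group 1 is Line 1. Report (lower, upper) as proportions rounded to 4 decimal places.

SE₁ = √(p̂₁(1−p̂₁)/n₁) = √(0.3330·0.6670/256) = 0.02946; SE₂ = √(0.4880·0.5120/330) = 0.02752.
Independent samples: SE of the difference = √(SE₁² + SE₂²) = √(0.0008678916 + 0.0007573504) = 0.04031.
z* for 90% confidence is 1.645, so the margin of error is 1.645 × 0.04031 = 0.06631.
Point estimate p̂₁ − p̂₂ = 0.3330 − 0.4880 = -0.1550.
-0.1550 ± 0.06631 → (-0.2213, -0.0887).

(-0.2213, -0.0887)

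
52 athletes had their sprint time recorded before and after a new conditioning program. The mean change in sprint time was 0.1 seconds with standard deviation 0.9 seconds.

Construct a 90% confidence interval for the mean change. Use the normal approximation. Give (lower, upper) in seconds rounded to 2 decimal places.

(-0.11, 0.31)

Paired design: SE = s_d/√n = 0.9/√52 = 0.1248.
z* = 1.645; margin of error = 1.645 × 0.1248 = 0.2053.
0.1 ± 0.2053 → (-0.11, 0.31).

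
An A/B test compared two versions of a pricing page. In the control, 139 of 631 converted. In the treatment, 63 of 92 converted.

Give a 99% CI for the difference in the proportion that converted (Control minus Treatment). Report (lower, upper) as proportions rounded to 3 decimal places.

(-0.596, -0.333)

p̂₁ = 139/631 = 0.2203 and p̂₂ = 63/92 = 0.6848.
SE₁ = √(p̂₁(1−p̂₁)/n₁) = √(0.2203·0.7797/631) = 0.01650; SE₂ = √(0.6848·0.3152/92) = 0.04844.
Independent samples: SE of the difference = √(SE₁² + SE₂²) = √(0.00027225 + 0.0023464336) = 0.05117.
z* for 99% confidence is 2.576, so the margin of error is 2.576 × 0.05117 = 0.13181.
Point estimate p̂₁ − p̂₂ = 0.2203 − 0.6848 = -0.4645.
-0.4645 ± 0.13181 → (-0.596, -0.333).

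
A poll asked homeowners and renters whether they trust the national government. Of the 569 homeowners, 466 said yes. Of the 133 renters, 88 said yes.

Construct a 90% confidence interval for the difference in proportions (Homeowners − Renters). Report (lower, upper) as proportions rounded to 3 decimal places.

(0.085, 0.230)

First, p̂₁ = 466/569 = 0.8190; p̂₂ = 88/133 = 0.6617.
The two standard errors are √(0.8190×0.1810/569) = 0.01614 and √(0.6617×0.3383/133) = 0.04103.
Because the samples are independent, SE_diff = √(0.01614² + 0.04103²) = 0.04409.
Using z* = 1.645 for 90%, ME = 1.645 × 0.04409 = 0.07253.
p̂₁ − p̂₂ = 0.1573; interval 0.1573 ± 0.07253 gives (0.085, 0.230).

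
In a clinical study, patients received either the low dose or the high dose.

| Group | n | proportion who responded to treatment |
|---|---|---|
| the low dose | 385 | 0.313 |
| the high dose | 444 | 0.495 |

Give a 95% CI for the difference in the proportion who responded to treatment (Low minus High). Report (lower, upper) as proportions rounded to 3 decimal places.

(-0.248, -0.116)

Each SE is √(p̂(1−p̂)/n): √(0.3130·0.6870/385) = 0.02363 and √(0.4950·0.5050/444) = 0.02373.
SE(p̂₁ − p̂₂) = √(SE₁² + SE₂²) = √(0.0005583769 + 0.0005631129) = 0.03349, since the two samples are independent.
At 95% confidence z* = 1.960; margin = 1.960 × 0.03349 = 0.06564.
The difference is 0.3130 − 0.4950 = -0.1820, so the interval is -0.1820 ± 0.06564 = (-0.248, -0.116).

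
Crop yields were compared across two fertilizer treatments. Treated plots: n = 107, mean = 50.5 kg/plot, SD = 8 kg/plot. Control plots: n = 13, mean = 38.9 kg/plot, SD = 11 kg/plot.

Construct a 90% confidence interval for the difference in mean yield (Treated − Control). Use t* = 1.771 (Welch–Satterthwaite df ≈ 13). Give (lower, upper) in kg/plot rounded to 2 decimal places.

Standard errors of each mean: 8/√107 = 0.7734 and 11/√13 = 3.0509.
SE(x̄₁ − x̄₂) = √(0.7734² + 3.0509²) = 3.1474 for independent samples with unequal variances.
With t* = 1.771, the margin is 1.771 × 3.1474 = 5.5740.
x̄₁ − x̄₂ = 50.5 − 38.9 = 11.6000; the interval is 11.6000 ± 5.5740 = (6.03, 17.17).

(6.03, 17.17)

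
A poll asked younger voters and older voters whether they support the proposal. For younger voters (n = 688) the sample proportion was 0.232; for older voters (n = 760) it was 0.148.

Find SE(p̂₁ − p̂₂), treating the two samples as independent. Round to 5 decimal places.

0.02061

SE₁ = √(p̂₁(1−p̂₁)/n₁) = √(0.2320·0.7680/688) = 0.01609; SE₂ = √(0.1480·0.8520/760) = 0.01288.
Independent samples: SE of the difference = √(SE₁² + SE₂²) = √(0.0002588881 + 0.0001658944) = 0.02061.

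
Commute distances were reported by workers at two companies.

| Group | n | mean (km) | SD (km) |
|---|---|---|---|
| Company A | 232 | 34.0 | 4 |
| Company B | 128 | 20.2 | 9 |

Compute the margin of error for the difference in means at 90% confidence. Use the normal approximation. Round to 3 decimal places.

Per-group SEs: s₁/√n₁ = 4/√232 = 0.2626, s₂/√n₂ = 9/√128 = 0.7955.
Unpooled SE of the difference: √(0.06895876 + 0.63282025) = 0.8377.
Margin of error = z* · SE = 1.645 × 0.8377 = 1.3780.

1.378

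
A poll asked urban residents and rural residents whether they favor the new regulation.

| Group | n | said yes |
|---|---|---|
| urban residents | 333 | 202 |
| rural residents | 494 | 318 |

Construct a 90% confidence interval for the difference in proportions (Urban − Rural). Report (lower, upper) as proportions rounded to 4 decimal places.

First, p̂₁ = 202/333 = 0.6066; p̂₂ = 318/494 = 0.6437.
The two standard errors are √(0.6066×0.3934/333) = 0.02677 and √(0.6437×0.3563/494) = 0.02155.
Because the samples are independent, SE_diff = √(0.02677² + 0.02155²) = 0.03437.
Using z* = 1.645 for 90%, ME = 1.645 × 0.03437 = 0.05654.
p̂₁ − p̂₂ = -0.0371; interval -0.0371 ± 0.05654 gives (-0.0936, 0.0194).

(-0.0936, 0.0194)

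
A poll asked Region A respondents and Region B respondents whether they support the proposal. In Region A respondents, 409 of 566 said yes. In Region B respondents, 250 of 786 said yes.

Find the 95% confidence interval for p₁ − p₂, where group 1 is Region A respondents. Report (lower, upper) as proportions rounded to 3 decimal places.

p̂₁ = 409/566 = 0.7226 and p̂₂ = 250/786 = 0.3181.
SE₁ = √(p̂₁(1−p̂₁)/n₁) = √(0.7226·0.2774/566) = 0.01882; SE₂ = √(0.3181·0.6819/786) = 0.01661.
Independent samples: SE of the difference = √(SE₁² + SE₂²) = √(0.0003541924 + 0.0002758921) = 0.02510.
z* for 95% confidence is 1.960, so the margin of error is 1.960 × 0.02510 = 0.04920.
Point estimate p̂₁ − p̂₂ = 0.7226 − 0.3181 = 0.4045.
0.4045 ± 0.04920 → (0.355, 0.454).

(0.355, 0.454)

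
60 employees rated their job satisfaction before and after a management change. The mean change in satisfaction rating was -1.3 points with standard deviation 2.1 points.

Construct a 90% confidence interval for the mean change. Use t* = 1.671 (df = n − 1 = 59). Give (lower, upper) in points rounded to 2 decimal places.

This is a matched-pairs design, so SE = s_d/√n = 2.1/√60 = 0.2711.
Margin = 1.671 × 0.2711 = 0.4530; the interval is -1.3 ± 0.4530 = (-1.75, -0.85).

(-1.75, -0.85)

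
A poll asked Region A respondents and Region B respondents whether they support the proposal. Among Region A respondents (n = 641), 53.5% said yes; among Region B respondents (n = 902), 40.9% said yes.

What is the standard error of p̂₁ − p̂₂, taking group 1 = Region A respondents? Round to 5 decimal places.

Each SE is √(p̂(1−p̂)/n): √(0.5350·0.4650/641) = 0.01970 and √(0.4090·0.5910/902) = 0.01637.
SE(p̂₁ − p̂₂) = √(SE₁² + SE₂²) = √(0.00038809 + 0.0002679769) = 0.02561, since the two samples are independent.

0.02561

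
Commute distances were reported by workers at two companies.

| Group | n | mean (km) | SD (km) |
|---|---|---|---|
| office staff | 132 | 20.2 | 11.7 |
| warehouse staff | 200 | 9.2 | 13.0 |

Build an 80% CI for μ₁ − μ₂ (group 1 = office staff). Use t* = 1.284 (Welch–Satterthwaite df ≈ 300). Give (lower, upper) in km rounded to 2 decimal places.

SE₁ = s₁/√n₁ = 11.7/√132 = 1.0184; SE₂ = 13.0/√200 = 0.9192.
Independent samples, unequal variances: SE_diff = √(SE₁² + SE₂²) = √(1.03713856 + 0.84492864) = 1.3719.
t* = 1.284, so margin of error = 1.284 × 1.3719 = 1.7615.
Difference in means = 20.2 − 9.2 = 11.0000.
11.0000 ± 1.7615 → (9.24, 12.76).

(9.24, 12.76)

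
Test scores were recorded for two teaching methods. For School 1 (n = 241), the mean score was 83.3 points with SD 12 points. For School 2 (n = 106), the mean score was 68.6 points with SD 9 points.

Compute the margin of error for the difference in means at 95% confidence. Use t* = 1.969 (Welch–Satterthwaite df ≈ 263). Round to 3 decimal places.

2.298

Per-group SEs: s₁/√n₁ = 12/√241 = 0.7730, s₂/√n₂ = 9/√106 = 0.8742.
Unpooled SE of the difference: √(0.597529 + 0.76422564) = 1.1669.
Margin of error = t* · SE = 1.969 × 1.1669 = 2.2976.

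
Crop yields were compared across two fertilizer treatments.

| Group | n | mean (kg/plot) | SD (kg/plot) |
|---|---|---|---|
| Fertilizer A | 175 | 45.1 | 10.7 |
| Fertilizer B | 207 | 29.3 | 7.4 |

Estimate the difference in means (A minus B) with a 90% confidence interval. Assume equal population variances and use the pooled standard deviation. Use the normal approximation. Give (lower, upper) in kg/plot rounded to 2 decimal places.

s_p = √[((n₁−1)s₁² + (n₂−1)s₂²)/(n₁+n₂−2)] = √[(174·10.7² + 206·7.4²)/380] = 9.0615.
SE = 9.0615·√(1/175 + 1/207) = 0.9305.
With z* = 1.645, margin = 1.645 × 0.9305 = 1.5307.
x̄₁ − x̄₂ = 45.1 − 29.3 = 15.8000; interval 15.8000 ± 1.5307 = (14.27, 17.33).

(14.27, 17.33)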